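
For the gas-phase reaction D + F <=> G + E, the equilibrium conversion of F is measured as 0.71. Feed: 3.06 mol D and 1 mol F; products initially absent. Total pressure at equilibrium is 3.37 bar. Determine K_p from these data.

K_p = 0.74

Take 1 mol F as basis and let X be its fractional conversion, so ξ = X.
Moles: n_D = 3.06 − X; n_F = 1 − X; n_G = X; n_E = X.
Total moles n_T = 4.06 (Δν = 0, constant).
At X = 0.71: n_D = 2.35, n_F = 0.29, n_G = 0.71, n_E = 0.71, n_T = 4.06.
p_i = (n_i/n_T)·P. K_p = p_G p_E / (p_D p_F) = 0.74.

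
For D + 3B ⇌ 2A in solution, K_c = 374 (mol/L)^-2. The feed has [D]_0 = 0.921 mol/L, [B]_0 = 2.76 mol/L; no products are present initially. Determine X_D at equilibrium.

Let X = conversion of D; extent ξ = 0.921·X mol/L.
Concentrations: [D] = 0.921 − 0.921X; [B] = 2.76 − 2.76X; [A] = 1.84X.
K_c = [A]^2 / ([D] [B]^3).
Setting equal to 374 and solving for X on (0,1) gives X = 0.863.

X = 0.863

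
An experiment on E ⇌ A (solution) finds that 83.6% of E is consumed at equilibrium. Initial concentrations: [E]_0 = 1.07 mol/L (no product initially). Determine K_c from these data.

K_c = 5.1

Let X = conversion of E.
Concentrations: [E] = 1.07 − 1.07X; [A] = 1.07X.
At X = 0.836: [E] = 0.175, [A] = 0.895.
K_c = [A] / ([E]) = 5.1.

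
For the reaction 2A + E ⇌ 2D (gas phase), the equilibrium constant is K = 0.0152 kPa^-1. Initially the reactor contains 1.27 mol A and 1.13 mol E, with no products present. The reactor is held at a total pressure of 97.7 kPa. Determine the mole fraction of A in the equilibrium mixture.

Let X = conversion of A (basis 1.27 mol A); extent of reaction ξ = 0.635X.
At extent ξ: n_A = 1.27 − 1.27X; n_E = 1.13 − 0.635X; n_D = 1.27X.
n_T = Σnᵢ = 2.4 − 0.635X.
Mole fractions y_i = n_i/n_T; K = p_D^2 / (p_A^2 p_E) with p_i = y_i·P.
Substituting and setting equal to 0.0152 kPa^-1 gives a polynomial in X; the root in (0,1) is X = 0.436.
Then n_A = 0.716, n_T = 2.12, so y_A = 0.337.

y_A = 0.337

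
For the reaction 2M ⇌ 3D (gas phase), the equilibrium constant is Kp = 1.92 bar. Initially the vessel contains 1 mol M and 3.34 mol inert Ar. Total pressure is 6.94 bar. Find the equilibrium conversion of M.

Take 1 mol M as basis and let X be its fractional conversion, so ξ = 0.5X.
Moles: n_M = 1 − X; n_D = 1.5X; n_I = 3.34 (inert).
Summing: n_T = 4.34 + 0.5X.
Mole fractions y_i = n_i/n_T; Kp = p_D^3 / (p_M^2) with p_i = y_i·P.
Equating to 1.92 bar and solving on 0 < X < 1: X = 0.471.

X = 0.471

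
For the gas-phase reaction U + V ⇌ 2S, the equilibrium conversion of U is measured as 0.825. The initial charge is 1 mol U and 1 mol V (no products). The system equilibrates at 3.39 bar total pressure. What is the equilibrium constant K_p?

K_p = 88.9

Basis: 1 mol U initially; let X = conversion of U. Extent ξ = X.
At extent ξ: n_U = 1 − X; n_V = 1 − X; n_S = 2X.
Since Δν = 0, n_T = 2 throughout.
At X = 0.825: n_U = 0.175, n_V = 0.175, n_S = 1.65, n_T = 2.
p_i = (n_i/n_T)·P. K_p = p_S^2 / (p_U p_V) = 88.9.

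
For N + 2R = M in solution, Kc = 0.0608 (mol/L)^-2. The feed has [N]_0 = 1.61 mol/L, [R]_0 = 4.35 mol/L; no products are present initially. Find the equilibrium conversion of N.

Let X = conversion of N; extent ξ = 1.61·X mol/L.
Concentrations: [N] = 1.61 − 1.61X; [R] = 4.35 − 3.22X; [M] = 1.61X.
Kc = [M] / ([N] [R]^2).
Equating to 0.0608 (mol/L)^-2: the physical root is X = 0.375.

X = 0.375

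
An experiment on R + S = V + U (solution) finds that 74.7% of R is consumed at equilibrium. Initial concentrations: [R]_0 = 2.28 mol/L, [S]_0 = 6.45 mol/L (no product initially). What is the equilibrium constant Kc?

Let X = conversion of R.
Concentrations: [R] = 2.28 − 2.28X; [S] = 6.45 − 2.28X; [V] = 2.28X; [U] = 2.28X.
At X = 0.747: [R] = 0.577, [S] = 4.75, [V] = 1.7, [U] = 1.7.
Kc = [V] [U] / ([R] [S]) = 1.06.

Kc = 1.06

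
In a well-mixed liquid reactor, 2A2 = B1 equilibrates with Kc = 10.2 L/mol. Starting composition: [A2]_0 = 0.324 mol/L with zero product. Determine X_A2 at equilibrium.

X = 0.679

Let X = conversion of A2; extent ξ = 0.324X/2 mol/L.
Concentrations: [A2] = 0.324 − 0.324X; [B1] = 0.162X.
Kc = [B1] / ([A2]^2).
This equals 10.2 at X = 0.679 (the root in 0 < X < 1).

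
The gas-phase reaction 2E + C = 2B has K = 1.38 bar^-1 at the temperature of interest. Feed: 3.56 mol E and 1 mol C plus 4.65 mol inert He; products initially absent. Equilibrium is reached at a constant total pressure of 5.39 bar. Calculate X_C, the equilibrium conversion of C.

X = 0.639

Take 1 mol C as basis and let X be its fractional conversion, so ξ = X.
Mole table: n_E = 3.56 − 2X; n_C = 1 − X; n_B = 2X; n_I = 4.65 (inert).
Summing: n_T = 9.21 − X.
Mole fractions y_i = n_i/n_T; K = p_B^2 / (p_E^2 p_C) with p_i = y_i·P.
Substituting and setting equal to 1.38 bar^-1 gives a polynomial in X; the root in (0,1) is X = 0.639.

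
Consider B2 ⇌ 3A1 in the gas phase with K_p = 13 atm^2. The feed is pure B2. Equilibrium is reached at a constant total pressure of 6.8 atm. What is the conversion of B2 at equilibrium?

Let X = conversion of B2 (basis 1 mol B2); extent of reaction ξ = X.
Moles: n_B2 = 1 − X; n_A1 = 3X.
Total moles n_T = 1 + 2X.
Mole fractions y_i = n_i/n_T; K_p = p_A1^3 / (p_B2) with p_i = y_i·P.
Equating to 13 atm^2 and solving on 0 < X < 1: X = 0.261.

X = 0.261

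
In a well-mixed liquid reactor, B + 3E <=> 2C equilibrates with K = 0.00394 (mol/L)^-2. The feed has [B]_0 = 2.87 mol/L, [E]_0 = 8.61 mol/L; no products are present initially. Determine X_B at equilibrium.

Let X = conversion of B; extent ξ = 2.87·X mol/L.
Concentrations: [B] = 2.87 − 2.87X; [E] = 8.61 − 8.61X; [C] = 5.74X.
K = [C]^2 / ([B] [E]^3).
Setting equal to 0.00394 and solving for X on (0,1) gives X = 0.258.

X = 0.258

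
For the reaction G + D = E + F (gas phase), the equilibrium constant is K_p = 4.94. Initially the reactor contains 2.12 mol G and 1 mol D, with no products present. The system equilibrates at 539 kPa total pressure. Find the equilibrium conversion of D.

X = 0.875

Let X = conversion of D (basis 1 mol D); extent of reaction ξ = X.
Mole table: n_G = 2.12 − X; n_D = 1 − X; n_E = X; n_F = X.
Total moles n_T = 3.12 (Δν = 0, constant).
y_i = n_i/n_T, p_i = y_i·P. K_p = p_E p_F / (p_G p_D).
Equating to 4.94 and solving on 0 < X < 1: X = 0.875.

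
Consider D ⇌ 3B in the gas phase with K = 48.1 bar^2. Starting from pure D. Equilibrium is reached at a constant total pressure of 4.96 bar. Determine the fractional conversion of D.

X = 0.525

Let X = conversion of D (basis 1 mol D); extent of reaction ξ = X.
Moles: n_D = 1 − X; n_B = 3X.
n_T = Σnᵢ = 1 + 2X.
y_i = n_i/n_T, p_i = y_i·P. K = p_B^3 / (p_D).
This yields a degree-3 equation in X; solving on (0,1), X = 0.525.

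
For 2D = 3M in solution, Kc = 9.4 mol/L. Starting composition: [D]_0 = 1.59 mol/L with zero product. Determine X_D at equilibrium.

Let X = conversion of D; extent ξ = 1.59X/2 mol/L.
Concentrations: [D] = 1.59 − 1.59X; [M] = 2.39X.
Kc = [M]^3 / ([D]^2).
Equating to 9.4 mol/L: the physical root is X = 0.626.

X = 0.626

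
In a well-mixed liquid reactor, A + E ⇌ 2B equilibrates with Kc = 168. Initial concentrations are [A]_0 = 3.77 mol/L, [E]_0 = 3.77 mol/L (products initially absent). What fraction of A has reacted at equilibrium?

X = 0.866

Let X = conversion of A; extent ξ = 3.77·X mol/L.
Concentrations: [A] = 3.77 − 3.77X; [E] = 3.77 − 3.77X; [B] = 7.54X.
Kc = [B]^2 / ([A] [E]).
Setting equal to 168 and solving for X on (0,1) gives X = 0.866.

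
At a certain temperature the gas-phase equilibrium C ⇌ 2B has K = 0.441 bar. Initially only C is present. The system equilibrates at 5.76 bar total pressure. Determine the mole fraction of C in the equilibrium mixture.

Let X = conversion of C (basis 1 mol C); extent of reaction ξ = X.
Moles: n_C = 1 − X; n_B = 2X.
n_T = Σnᵢ = 1 + X.
With p_i = (n_i/n_T)P, K = p_B^2 / (p_C).
Setting this equal to 0.441 bar and taking the physical root (0 < X < 1) gives X = 0.137.
Then n_C = 0.863, n_T = 1.14, so y_C = 0.759.

y_C = 0.759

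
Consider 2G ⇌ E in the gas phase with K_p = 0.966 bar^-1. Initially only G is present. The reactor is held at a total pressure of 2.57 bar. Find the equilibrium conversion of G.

Basis: 1 mol G initially; let X = conversion of G. Extent ξ = 0.5X.
Moles: n_G = 1 − X; n_E = 0.5X.
Total moles n_T = 1 − 0.5X.
With p_i = (n_i/n_T)P, K_p = p_E / (p_G^2).
This yields a degree-2 equation in X; solving on (0,1), X = 0.698.

X = 0.698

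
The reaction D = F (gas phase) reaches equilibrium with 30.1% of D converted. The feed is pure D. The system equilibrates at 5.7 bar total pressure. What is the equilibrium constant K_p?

K_p = 0.431

Basis: 1 mol D initially; let X = conversion of D. Extent ξ = X.
Moles: n_D = 1 − X; n_F = X.
Total moles n_T = 1 (Δν = 0, constant).
At X = 0.301: n_D = 0.699, n_F = 0.301, n_T = 1.
p_i = (n_i/n_T)·P. K_p = p_F / (p_D) = 0.431.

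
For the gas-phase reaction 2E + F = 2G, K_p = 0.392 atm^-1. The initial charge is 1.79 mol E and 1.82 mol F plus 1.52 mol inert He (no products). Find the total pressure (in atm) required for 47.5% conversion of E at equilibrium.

P = 7.04 atm

Basis: 1.79 mol E initially; let X = conversion of E. Extent ξ = 0.895X.
Species balance: n_E = 1.79 − 1.79X; n_F = 1.82 − 0.895X; n_G = 1.79X; n_I = 1.52 (inert).
n_T = Σnᵢ = 5.13 − 0.895X.
K_p = p_G^2 / (p_E^2 p_F) with p_i = (n_i/n_T)·P.
At X = 0.475: the mole-fraction product g(X) = Π y_i^ν_i = 2.761. Since K_p = g(X)·P^{-1}, P = (g/K_p)^(1/1) = (2.761/0.392)^(1/1) = 7.04 atm.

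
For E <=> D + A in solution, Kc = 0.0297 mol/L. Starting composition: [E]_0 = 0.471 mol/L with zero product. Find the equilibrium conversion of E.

X = 0.222

Let X = conversion of E; extent ξ = 0.471·X mol/L.
Concentrations: [E] = 0.471 − 0.471X; [D] = 0.471X; [A] = 0.471X.
Kc = [D] [A] / ([E]).
Solving Kc = 0.0297 for X ∈ (0,1): X = 0.222.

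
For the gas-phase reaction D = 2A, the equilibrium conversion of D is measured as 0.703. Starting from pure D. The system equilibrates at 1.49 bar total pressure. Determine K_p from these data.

K_p = 5.82 bar

Let X = conversion of D (basis 1 mol D); extent of reaction ξ = X.
Species balance: n_D = 1 − X; n_A = 2X.
Summing: n_T = 1 + X.
At X = 0.703: n_D = 0.297, n_A = 1.41, n_T = 1.7.
p_i = (n_i/n_T)·P. K_p = p_A^2 / (p_D) = 5.82 bar.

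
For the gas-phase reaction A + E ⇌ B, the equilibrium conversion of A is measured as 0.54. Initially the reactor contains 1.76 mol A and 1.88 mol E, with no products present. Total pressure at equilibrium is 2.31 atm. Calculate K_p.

K_p = 1.47 atm^-1

Basis: 1.76 mol A initially; let X = conversion of A. Extent ξ = 1.76X.
Moles: n_A = 1.76 − 1.76X; n_E = 1.88 − 1.76X; n_B = 1.76X.
Summing: n_T = 3.64 − 1.76X.
At X = 0.54: n_A = 0.81, n_E = 0.93, n_B = 0.95, n_T = 2.69.
p_i = (n_i/n_T)·P. K_p = p_B / (p_A p_E) = 1.47 atm^-1.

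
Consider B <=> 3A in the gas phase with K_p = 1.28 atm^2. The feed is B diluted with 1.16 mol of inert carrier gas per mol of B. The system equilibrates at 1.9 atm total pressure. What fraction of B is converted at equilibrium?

X = 0.410

Let X = conversion of B (basis 1 mol B); extent of reaction ξ = X.
Species balance: n_B = 1 − X; n_A = 3X; n_I = 1.16 (inert).
Total moles n_T = 2.16 + 2X.
With p_i = (n_i/n_T)P, K_p = p_A^3 / (p_B).
This yields a degree-3 equation in X; solving on (0,1), X = 0.410.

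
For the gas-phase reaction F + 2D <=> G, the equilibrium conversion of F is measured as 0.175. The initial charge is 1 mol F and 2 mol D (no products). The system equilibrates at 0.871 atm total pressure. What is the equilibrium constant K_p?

K_p = 0.721 atm^-2

Take 1 mol F as basis and let X be its fractional conversion, so ξ = X.
Moles: n_F = 1 − X; n_D = 2 − 2X; n_G = X.
n_T = Σnᵢ = 3 − 2X.
At X = 0.175: n_F = 0.825, n_D = 1.65, n_G = 0.175, n_T = 2.65.
p_i = (n_i/n_T)·P. K_p = p_G / (p_F p_D^2) = 0.721 atm^-2.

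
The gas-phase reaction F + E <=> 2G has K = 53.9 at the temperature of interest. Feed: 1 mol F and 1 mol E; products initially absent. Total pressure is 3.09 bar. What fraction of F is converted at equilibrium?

Basis: 1 mol F initially; let X = conversion of F. Extent ξ = X.
At extent ξ: n_F = 1 − X; n_E = 1 − X; n_G = 2X.
Since Δν = 0, n_T = 2 throughout.
With p_i = (n_i/n_T)P, K = p_G^2 / (p_F p_E).
This yields a degree-2 equation in X; solving on (0,1), X = 0.786.

X = 0.786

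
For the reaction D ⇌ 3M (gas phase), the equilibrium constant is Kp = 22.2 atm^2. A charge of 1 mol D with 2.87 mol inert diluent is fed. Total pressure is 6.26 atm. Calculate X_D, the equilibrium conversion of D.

Let X = conversion of D (basis 1 mol D); extent of reaction ξ = X.
Species balance: n_D = 1 − X; n_M = 3X; n_I = 2.87 (inert).
Summing: n_T = 3.87 + 2X.
y_i = n_i/n_T, p_i = y_i·P. Kp = p_M^3 / (p_D).
Setting this equal to 22.2 atm^2 and taking the physical root (0 < X < 1) gives X = 0.600.

X = 0.600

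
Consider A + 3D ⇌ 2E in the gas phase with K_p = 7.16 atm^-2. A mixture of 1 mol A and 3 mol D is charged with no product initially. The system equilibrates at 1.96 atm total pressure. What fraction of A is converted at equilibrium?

Basis: 1 mol A initially; let X = conversion of A. Extent ξ = X.
At extent ξ: n_A = 1 − X; n_D = 3 − 3X; n_E = 2X.
n_T = Σnᵢ = 4 − 2X.
Mole fractions y_i = n_i/n_T; K_p = p_E^2 / (p_A p_D^3) with p_i = y_i·P.
Setting this equal to 7.16 atm^-2 and taking the physical root (0 < X < 1) gives X = 0.642.

X = 0.642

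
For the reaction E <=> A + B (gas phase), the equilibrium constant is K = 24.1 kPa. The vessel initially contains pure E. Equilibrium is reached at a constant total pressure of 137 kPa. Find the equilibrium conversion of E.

Take 1 mol E as basis and let X be its fractional conversion, so ξ = X.
At extent ξ: n_E = 1 − X; n_A = X; n_B = X.
Summing: n_T = 1 + X.
y_i = n_i/n_T, p_i = y_i·P. K = p_A p_B / (p_E).
Substituting and setting equal to 24.1 kPa gives a polynomial in X; the root in (0,1) is X = 0.387.

X = 0.387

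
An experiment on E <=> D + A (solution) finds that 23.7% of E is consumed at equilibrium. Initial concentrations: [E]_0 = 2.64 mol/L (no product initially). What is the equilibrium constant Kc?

Let X = conversion of E.
Concentrations: [E] = 2.64 − 2.64X; [D] = 2.64X; [A] = 2.64X.
At X = 0.237: [E] = 2.01, [D] = 0.626, [A] = 0.626.
Kc = [D] [A] / ([E]) = 0.194 mol/L.

Kc = 0.194 mol/L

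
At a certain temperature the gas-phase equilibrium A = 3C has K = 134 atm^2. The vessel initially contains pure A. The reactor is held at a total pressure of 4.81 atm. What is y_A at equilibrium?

Let X = conversion of A (basis 1 mol A); extent of reaction ξ = X.
At extent ξ: n_A = 1 − X; n_C = 3X.
Summing: n_T = 1 + 2X.
With p_i = (n_i/n_T)P, K = p_C^3 / (p_A).
Setting this equal to 134 atm^2 and taking the physical root (0 < X < 1) gives X = 0.713.
Then n_A = 0.287, n_T = 2.43, so y_A = 0.118.

y_A = 0.118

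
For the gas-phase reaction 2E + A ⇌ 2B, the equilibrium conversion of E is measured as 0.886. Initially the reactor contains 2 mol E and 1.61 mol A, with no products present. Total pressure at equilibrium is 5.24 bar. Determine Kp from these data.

Kp = 43.4 bar^-1

Let X = conversion of E (basis 2 mol E); extent of reaction ξ = X.
Mole table: n_E = 2 − 2X; n_A = 1.61 − X; n_B = 2X.
n_T = Σnᵢ = 3.61 − X.
At X = 0.886: n_E = 0.228, n_A = 0.724, n_B = 1.77, n_T = 2.72.
p_i = (n_i/n_T)·P. Kp = p_B^2 / (p_E^2 p_A) = 43.4 bar^-1.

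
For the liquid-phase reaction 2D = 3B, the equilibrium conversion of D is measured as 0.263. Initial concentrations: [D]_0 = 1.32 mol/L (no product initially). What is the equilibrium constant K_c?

K_c = 0.149 mol/L

Let X = conversion of D.
Concentrations: [D] = 1.32 − 1.32X; [B] = 1.98X.
At X = 0.263: [D] = 0.973, [B] = 0.521.
K_c = [B]^3 / ([D]^2) = 0.149 mol/L.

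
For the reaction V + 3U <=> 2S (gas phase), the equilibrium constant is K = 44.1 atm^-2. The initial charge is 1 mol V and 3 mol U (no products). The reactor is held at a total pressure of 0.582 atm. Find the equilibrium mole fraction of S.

y_S = 0.421

Let X = conversion of V (basis 1 mol V); extent of reaction ξ = X.
Species balance: n_V = 1 − X; n_U = 3 − 3X; n_S = 2X.
n_T = Σnᵢ = 4 − 2X.
With p_i = (n_i/n_T)P, K = p_S^2 / (p_V p_U^3).
Substituting and setting equal to 44.1 atm^-2 gives a polynomial in X; the root in (0,1) is X = 0.592.
Then n_S = 1.18, n_T = 2.82, so y_S = 0.421.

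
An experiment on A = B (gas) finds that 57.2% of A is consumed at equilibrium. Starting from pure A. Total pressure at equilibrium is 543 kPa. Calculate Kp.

Let X = conversion of A (basis 1 mol A); extent of reaction ξ = X.
Moles: n_A = 1 − X; n_B = X.
n_T stays at 1 (no change in mole number).
At X = 0.572: n_A = 0.428, n_B = 0.572, n_T = 1.
p_i = (n_i/n_T)·P. Kp = p_B / (p_A) = 1.34.

Kp = 1.34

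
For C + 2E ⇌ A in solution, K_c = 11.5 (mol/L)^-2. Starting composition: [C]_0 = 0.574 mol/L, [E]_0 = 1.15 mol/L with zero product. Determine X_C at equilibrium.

Let X = conversion of C; extent ξ = 0.574·X mol/L.
Concentrations: [C] = 0.574 − 0.574X; [E] = 1.15 − 1.15X; [A] = 0.574X.
K_c = [A] / ([C] [E]^2).
This equals 11.5 at X = 0.651 (the root in 0 < X < 1).

X = 0.651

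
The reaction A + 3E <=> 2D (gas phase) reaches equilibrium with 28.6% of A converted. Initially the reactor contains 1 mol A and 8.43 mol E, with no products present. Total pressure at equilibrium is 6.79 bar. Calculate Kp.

Kp = 0.0018 bar^-2

Basis: 1 mol A initially; let X = conversion of A. Extent ξ = X.
Moles: n_A = 1 − X; n_E = 8.43 − 3X; n_D = 2X.
Summing: n_T = 9.43 − 2X.
At X = 0.286: n_A = 0.714, n_E = 7.57, n_D = 0.572, n_T = 8.86.
p_i = (n_i/n_T)·P. Kp = p_D^2 / (p_A p_E^3) = 0.0018 bar^-2.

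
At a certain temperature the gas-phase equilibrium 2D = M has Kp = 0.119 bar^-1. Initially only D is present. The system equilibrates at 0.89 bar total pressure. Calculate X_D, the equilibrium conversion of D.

X = 0.162

Basis: 1 mol D initially; let X = conversion of D. Extent ξ = 0.5X.
At extent ξ: n_D = 1 − X; n_M = 0.5X.
Total moles n_T = 1 − 0.5X.
With p_i = (n_i/n_T)P, Kp = p_M / (p_D^2).
This yields a degree-2 equation in X; solving on (0,1), X = 0.162.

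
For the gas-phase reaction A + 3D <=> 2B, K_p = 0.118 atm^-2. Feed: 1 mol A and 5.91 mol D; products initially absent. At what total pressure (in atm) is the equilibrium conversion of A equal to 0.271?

P = 1.02 atm

Take 1 mol A as basis and let X be its fractional conversion, so ξ = X.
Species balance: n_A = 1 − X; n_D = 5.91 − 3X; n_B = 2X.
Summing: n_T = 6.91 − 2X.
K_p = p_B^2 / (p_A p_D^3) with p_i = (n_i/n_T)·P.
At X = 0.271: the mole-fraction product g(X) = Π y_i^ν_i = 0.1234. Since K_p = g(X)·P^{-2}, P = (g/K_p)^(1/2) = (0.1234/0.118)^(1/2) = 1.02 atm.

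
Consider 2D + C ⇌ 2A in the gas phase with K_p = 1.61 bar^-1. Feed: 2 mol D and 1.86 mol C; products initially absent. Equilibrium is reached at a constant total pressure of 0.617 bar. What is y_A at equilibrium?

Take 2 mol D as basis and let X be its fractional conversion, so ξ = X.
Species balance: n_D = 2 − 2X; n_C = 1.86 − X; n_A = 2X.
Total moles n_T = 3.86 − X.
With p_i = (n_i/n_T)P, K_p = p_A^2 / (p_D^2 p_C).
Substituting and setting equal to 1.61 bar^-1 gives a polynomial in X; the root in (0,1) is X = 0.393.
Then n_A = 0.787, n_T = 3.47, so y_A = 0.227.

y_A = 0.227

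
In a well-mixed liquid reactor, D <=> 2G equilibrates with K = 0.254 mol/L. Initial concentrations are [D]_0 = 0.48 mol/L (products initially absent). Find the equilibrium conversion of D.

X = 0.304

Let X = conversion of D; extent ξ = 0.48·X mol/L.
Concentrations: [D] = 0.48 − 0.48X; [G] = 0.96X.
K = [G]^2 / ([D]).
Equating to 0.254 mol/L: the physical root is X = 0.304.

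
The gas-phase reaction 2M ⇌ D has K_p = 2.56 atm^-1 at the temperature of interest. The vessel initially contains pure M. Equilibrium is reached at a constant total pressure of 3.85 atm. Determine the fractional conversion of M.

X = 0.843

Basis: 1 mol M initially; let X = conversion of M. Extent ξ = 0.5X.
At extent ξ: n_M = 1 − X; n_D = 0.5X.
Summing: n_T = 1 − 0.5X.
y_i = n_i/n_T, p_i = y_i·P. K_p = p_D / (p_M^2).
Equating to 2.56 atm^-1 and solving on 0 < X < 1: X = 0.843.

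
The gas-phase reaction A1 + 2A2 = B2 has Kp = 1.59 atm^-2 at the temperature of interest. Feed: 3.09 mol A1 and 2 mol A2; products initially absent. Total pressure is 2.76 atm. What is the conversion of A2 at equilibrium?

X = 0.712

Take 2 mol A2 as basis and let X be its fractional conversion, so ξ = X.
At extent ξ: n_A1 = 3.09 − X; n_A2 = 2 − 2X; n_B2 = X.
n_T = Σnᵢ = 5.09 − 2X.
With p_i = (n_i/n_T)P, Kp = p_B2 / (p_A1 p_A2^2).
Setting this equal to 1.59 atm^-2 and taking the physical root (0 < X < 1) gives X = 0.712.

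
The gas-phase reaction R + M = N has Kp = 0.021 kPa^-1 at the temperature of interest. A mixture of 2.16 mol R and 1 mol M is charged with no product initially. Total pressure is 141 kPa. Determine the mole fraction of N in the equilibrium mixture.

y_N = 0.254

Take 1 mol M as basis and let X be its fractional conversion, so ξ = X.
Mole table: n_R = 2.16 − X; n_M = 1 − X; n_N = X.
Total moles n_T = 3.16 − X.
Mole fractions y_i = n_i/n_T; Kp = p_N / (p_R p_M) with p_i = y_i·P.
This yields a degree-2 equation in X; solving on (0,1), X = 0.641.
Then n_N = 0.641, n_T = 2.52, so y_N = 0.254.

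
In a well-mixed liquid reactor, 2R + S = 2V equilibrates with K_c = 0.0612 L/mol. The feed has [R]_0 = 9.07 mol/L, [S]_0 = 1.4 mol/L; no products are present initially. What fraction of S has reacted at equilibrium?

Let X = conversion of S; extent ξ = 1.4·X mol/L.
Concentrations: [R] = 9.07 − 2.8X; [S] = 1.4 − 1.4X; [V] = 2.8X.
K_c = [V]^2 / ([R]^2 [S]).
Solving K_c = 0.0612 for X ∈ (0,1): X = 0.538.

X = 0.538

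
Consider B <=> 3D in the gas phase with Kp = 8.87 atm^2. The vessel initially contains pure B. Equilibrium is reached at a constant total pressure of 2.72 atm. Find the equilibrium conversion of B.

Take 1 mol B as basis and let X be its fractional conversion, so ξ = X.
At extent ξ: n_B = 1 − X; n_D = 3X.
Summing: n_T = 1 + 2X.
With p_i = (n_i/n_T)P, Kp = p_D^3 / (p_B).
Equating to 8.87 atm^2 and solving on 0 < X < 1: X = 0.445.

X = 0.445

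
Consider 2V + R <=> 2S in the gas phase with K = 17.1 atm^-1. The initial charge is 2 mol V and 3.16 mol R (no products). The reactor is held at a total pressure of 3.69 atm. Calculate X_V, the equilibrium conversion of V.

Take 2 mol V as basis and let X be its fractional conversion, so ξ = X.
Species balance: n_V = 2 − 2X; n_R = 3.16 − X; n_S = 2X.
n_T = Σnᵢ = 5.16 − X.
Mole fractions y_i = n_i/n_T; K = p_S^2 / (p_V^2 p_R) with p_i = y_i·P.
Equating to 17.1 atm^-1 and solving on 0 < X < 1: X = 0.853.

X = 0.853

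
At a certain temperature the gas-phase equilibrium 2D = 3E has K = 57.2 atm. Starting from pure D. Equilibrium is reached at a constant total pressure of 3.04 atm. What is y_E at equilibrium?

y_E = 0.827

Basis: 1 mol D initially; let X = conversion of D. Extent ξ = 0.5X.
Species balance: n_D = 1 − X; n_E = 1.5X.
n_T = Σnᵢ = 1 + 0.5X.
With p_i = (n_i/n_T)P, K = p_E^3 / (p_D^2).
Setting this equal to 57.2 atm and taking the physical root (0 < X < 1) gives X = 0.761.
Then n_E = 1.14, n_T = 1.38, so y_E = 0.827.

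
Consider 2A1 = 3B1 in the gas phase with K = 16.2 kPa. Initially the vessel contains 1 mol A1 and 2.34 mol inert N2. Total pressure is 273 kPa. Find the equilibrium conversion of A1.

Let X = conversion of A1 (basis 1 mol A1); extent of reaction ξ = 0.5X.
Species balance: n_A1 = 1 − X; n_B1 = 1.5X; n_I = 2.34 (inert).
n_T = Σnᵢ = 3.34 + 0.5X.
Mole fractions y_i = n_i/n_T; K = p_B1^3 / (p_A1^2) with p_i = y_i·P.
Setting this equal to 16.2 kPa and taking the physical root (0 < X < 1) gives X = 0.309.

X = 0.309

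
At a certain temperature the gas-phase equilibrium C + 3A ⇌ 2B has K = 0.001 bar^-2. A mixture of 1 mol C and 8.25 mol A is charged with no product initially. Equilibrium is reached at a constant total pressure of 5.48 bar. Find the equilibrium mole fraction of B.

Basis: 1 mol C initially; let X = conversion of C. Extent ξ = X.
Species balance: n_C = 1 − X; n_A = 8.25 − 3X; n_B = 2X.
n_T = Σnᵢ = 9.25 − 2X.
Mole fractions y_i = n_i/n_T; K = p_B^2 / (p_C p_A^3) with p_i = y_i·P.
Setting this equal to 0.001 bar^-2 and taking the physical root (0 < X < 1) gives X = 0.188.
Then n_B = 0.375, n_T = 8.87, so y_B = 0.042.

y_B = 0.042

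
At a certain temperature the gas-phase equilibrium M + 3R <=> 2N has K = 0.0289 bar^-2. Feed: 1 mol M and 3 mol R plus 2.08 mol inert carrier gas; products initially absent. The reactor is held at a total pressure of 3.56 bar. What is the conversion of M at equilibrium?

X = 0.183

Basis: 1 mol M initially; let X = conversion of M. Extent ξ = X.
At extent ξ: n_M = 1 − X; n_R = 3 − 3X; n_N = 2X; n_I = 2.08 (inert).
Summing: n_T = 6.08 − 2X.
Mole fractions y_i = n_i/n_T; K = p_N^2 / (p_M p_R^3) with p_i = y_i·P.
This yields a degree-4 equation in X; solving on (0,1), X = 0.183.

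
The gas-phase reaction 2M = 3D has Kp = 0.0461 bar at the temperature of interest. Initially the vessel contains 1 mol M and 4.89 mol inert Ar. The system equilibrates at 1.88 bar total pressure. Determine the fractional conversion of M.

X = 0.283

Basis: 1 mol M initially; let X = conversion of M. Extent ξ = 0.5X.
Species balance: n_M = 1 − X; n_D = 1.5X; n_I = 4.89 (inert).
Summing: n_T = 5.89 + 0.5X.
With p_i = (n_i/n_T)P, Kp = p_D^3 / (p_M^2).
This yields a degree-3 equation in X; solving on (0,1), X = 0.283.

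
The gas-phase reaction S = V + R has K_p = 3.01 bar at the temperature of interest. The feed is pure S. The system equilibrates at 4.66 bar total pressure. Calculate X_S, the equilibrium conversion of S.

Let X = conversion of S (basis 1 mol S); extent of reaction ξ = X.
At extent ξ: n_S = 1 − X; n_V = X; n_R = X.
n_T = Σnᵢ = 1 + X.
Mole fractions y_i = n_i/n_T; K_p = p_V p_R / (p_S) with p_i = y_i·P.
This yields a degree-2 equation in X; solving on (0,1), X = 0.626.

X = 0.626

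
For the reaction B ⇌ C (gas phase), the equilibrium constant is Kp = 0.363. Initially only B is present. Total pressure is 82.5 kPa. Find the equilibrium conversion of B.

X = 0.266

Let X = conversion of B (basis 1 mol B); extent of reaction ξ = X.
Moles: n_B = 1 − X; n_C = X.
n_T stays at 1 (no change in mole number).
Mole fractions y_i = n_i/n_T; Kp = p_C / (p_B) with p_i = y_i·P.
Setting this equal to 0.363 and taking the physical root (0 < X < 1) gives X = 0.266.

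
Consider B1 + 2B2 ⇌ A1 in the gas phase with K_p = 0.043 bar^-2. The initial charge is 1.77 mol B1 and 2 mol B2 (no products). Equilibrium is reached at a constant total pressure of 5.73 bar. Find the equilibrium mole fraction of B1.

y_B1 = 0.462

Let X = conversion of B2 (basis 2 mol B2); extent of reaction ξ = X.
At extent ξ: n_B1 = 1.77 − X; n_B2 = 2 − 2X; n_A1 = X.
Total moles n_T = 3.77 − 2X.
y_i = n_i/n_T, p_i = y_i·P. K_p = p_A1 / (p_B1 p_B2^2).
Setting this equal to 0.043 bar^-2 and taking the physical root (0 < X < 1) gives X = 0.355.
Then n_B1 = 1.41, n_T = 3.06, so y_B1 = 0.462.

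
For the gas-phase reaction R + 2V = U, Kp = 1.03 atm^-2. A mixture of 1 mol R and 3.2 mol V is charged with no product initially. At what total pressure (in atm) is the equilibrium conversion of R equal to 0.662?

P = 2.11 atm

Let X = conversion of R (basis 1 mol R); extent of reaction ξ = X.
Mole table: n_R = 1 − X; n_V = 3.2 − 2X; n_U = X.
n_T = Σnᵢ = 4.2 − 2X.
Kp = p_U / (p_R p_V^2) with p_i = (n_i/n_T)·P.
At X = 0.662: the mole-fraction product g(X) = Π y_i^ν_i = 4.603. Since Kp = g(X)·P^{-2}, P = (g/Kp)^(1/2) = (4.603/1.03)^(1/2) = 2.11 atm.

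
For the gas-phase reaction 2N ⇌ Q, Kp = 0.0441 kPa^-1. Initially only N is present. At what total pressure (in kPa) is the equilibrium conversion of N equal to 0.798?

P = 133 kPa

Take 1 mol N as basis and let X be its fractional conversion, so ξ = 0.5X.
Mole table: n_N = 1 − X; n_Q = 0.5X.
Total moles n_T = 1 − 0.5X.
Kp = p_Q / (p_N^2) with p_i = (n_i/n_T)·P.
At X = 0.798: the mole-fraction product g(X) = Π y_i^ν_i = 5.877. Since Kp = g(X)·P^{-1}, P = (g/Kp)^(1/1) = (5.877/0.0441)^(1/1) = 133 kPa.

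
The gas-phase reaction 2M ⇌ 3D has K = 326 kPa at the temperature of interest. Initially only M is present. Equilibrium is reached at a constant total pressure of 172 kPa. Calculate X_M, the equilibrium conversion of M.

X = 0.536

Let X = conversion of M (basis 1 mol M); extent of reaction ξ = 0.5X.
Mole table: n_M = 1 − X; n_D = 1.5X.
Summing: n_T = 1 + 0.5X.
With p_i = (n_i/n_T)P, K = p_D^3 / (p_M^2).
This yields a degree-3 equation in X; solving on (0,1), X = 0.536.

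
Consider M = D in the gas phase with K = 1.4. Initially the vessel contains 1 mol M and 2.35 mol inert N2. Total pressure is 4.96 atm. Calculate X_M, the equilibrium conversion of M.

Let X = conversion of M (basis 1 mol M); extent of reaction ξ = X.
At extent ξ: n_M = 1 − X; n_D = X; n_I = 2.35 (inert).
n_T stays at 3.35 (no change in mole number).
With p_i = (n_i/n_T)P, K = p_D / (p_M).
This yields a degree-1 equation in X; solving on (0,1), X = 0.583.

X = 0.583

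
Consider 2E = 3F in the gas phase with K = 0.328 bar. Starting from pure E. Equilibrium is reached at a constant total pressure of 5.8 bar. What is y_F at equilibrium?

y_F = 0.302

Let X = conversion of E (basis 1 mol E); extent of reaction ξ = 0.5X.
Moles: n_E = 1 − X; n_F = 1.5X.
Total moles n_T = 1 + 0.5X.
y_i = n_i/n_T, p_i = y_i·P. K = p_F^3 / (p_E^2).
Setting this equal to 0.328 bar and taking the physical root (0 < X < 1) gives X = 0.224.
Then n_F = 0.336, n_T = 1.11, so y_F = 0.302.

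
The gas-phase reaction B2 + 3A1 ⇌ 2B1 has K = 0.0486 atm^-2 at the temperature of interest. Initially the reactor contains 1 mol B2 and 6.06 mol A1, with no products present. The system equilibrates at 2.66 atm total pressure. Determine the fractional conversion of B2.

X = 0.393

Let X = conversion of B2 (basis 1 mol B2); extent of reaction ξ = X.
Moles: n_B2 = 1 − X; n_A1 = 6.06 − 3X; n_B1 = 2X.
Total moles n_T = 7.06 − 2X.
With p_i = (n_i/n_T)P, K = p_B1^2 / (p_B2 p_A1^3).
Setting this equal to 0.0486 atm^-2 and taking the physical root (0 < X < 1) gives X = 0.393.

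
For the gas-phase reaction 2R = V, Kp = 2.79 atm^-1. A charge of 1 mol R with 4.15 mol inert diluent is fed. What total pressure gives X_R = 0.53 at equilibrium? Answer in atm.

Basis: 1 mol R initially; let X = conversion of R. Extent ξ = 0.5X.
Moles: n_R = 1 − X; n_V = 0.5X; n_I = 4.15 (inert).
Total moles n_T = 5.15 − 0.5X.
Kp = p_V / (p_R^2) with p_i = (n_i/n_T)·P.
At X = 0.53: the mole-fraction product g(X) = Π y_i^ν_i = 5.86. Since Kp = g(X)·P^{-1}, P = (g/Kp)^(1/1) = (5.86/2.79)^(1/1) = 2.1 atm.

P = 2.1 atm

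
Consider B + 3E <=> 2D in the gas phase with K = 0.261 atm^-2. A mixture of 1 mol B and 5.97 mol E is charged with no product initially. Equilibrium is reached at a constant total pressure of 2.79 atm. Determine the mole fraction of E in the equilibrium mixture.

Let X = conversion of B (basis 1 mol B); extent of reaction ξ = X.
Mole table: n_B = 1 − X; n_E = 5.97 − 3X; n_D = 2X.
Total moles n_T = 6.97 − 2X.
Mole fractions y_i = n_i/n_T; K = p_D^2 / (p_B p_E^3) with p_i = y_i·P.
Substituting and setting equal to 0.261 atm^-2 gives a polynomial in X; the root in (0,1) is X = 0.628.
Then n_E = 4.09, n_T = 5.71, so y_E = 0.715.

y_E = 0.715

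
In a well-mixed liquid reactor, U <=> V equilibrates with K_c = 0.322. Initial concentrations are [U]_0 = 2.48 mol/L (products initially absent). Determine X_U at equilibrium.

Let X = conversion of U; extent ξ = 2.48·X mol/L.
Concentrations: [U] = 2.48 − 2.48X; [V] = 2.48X.
K_c = [V] / ([U]).
Solving K_c = 0.322 for X ∈ (0,1): X = 0.244.

X = 0.244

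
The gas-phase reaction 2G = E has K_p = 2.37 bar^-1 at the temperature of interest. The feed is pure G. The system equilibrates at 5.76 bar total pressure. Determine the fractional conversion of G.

X = 0.866

Basis: 1 mol G initially; let X = conversion of G. Extent ξ = 0.5X.
Moles: n_G = 1 − X; n_E = 0.5X.
Summing: n_T = 1 − 0.5X.
With p_i = (n_i/n_T)P, K_p = p_E / (p_G^2).
Setting this equal to 2.37 bar^-1 and taking the physical root (0 < X < 1) gives X = 0.866.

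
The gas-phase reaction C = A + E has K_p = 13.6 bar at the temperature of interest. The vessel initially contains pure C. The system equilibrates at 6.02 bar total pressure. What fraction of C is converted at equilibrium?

Take 1 mol C as basis and let X be its fractional conversion, so ξ = X.
At extent ξ: n_C = 1 − X; n_A = X; n_E = X.
Total moles n_T = 1 + X.
Mole fractions y_i = n_i/n_T; K_p = p_A p_E / (p_C) with p_i = y_i·P.
Equating to 13.6 bar and solving on 0 < X < 1: X = 0.833.

X = 0.833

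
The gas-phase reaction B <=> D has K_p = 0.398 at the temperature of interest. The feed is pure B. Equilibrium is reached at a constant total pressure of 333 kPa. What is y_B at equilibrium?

y_B = 0.715

Basis: 1 mol B initially; let X = conversion of B. Extent ξ = X.
Moles: n_B = 1 − X; n_D = X.
Since Δν = 0, n_T = 1 throughout.
y_i = n_i/n_T, p_i = y_i·P. K_p = p_D / (p_B).
This yields a degree-1 equation in X; solving on (0,1), X = 0.285.
Then n_B = 0.715, n_T = 1, so y_B = 0.715.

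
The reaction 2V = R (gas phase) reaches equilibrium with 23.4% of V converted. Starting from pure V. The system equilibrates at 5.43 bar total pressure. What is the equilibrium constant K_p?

K_p = 0.0324 bar^-1

Basis: 1 mol V initially; let X = conversion of V. Extent ξ = 0.5X.
At extent ξ: n_V = 1 − X; n_R = 0.5X.
n_T = Σnᵢ = 1 − 0.5X.
At X = 0.234: n_V = 0.766, n_R = 0.117, n_T = 0.883.
p_i = (n_i/n_T)·P. K_p = p_R / (p_V^2) = 0.0324 bar^-1.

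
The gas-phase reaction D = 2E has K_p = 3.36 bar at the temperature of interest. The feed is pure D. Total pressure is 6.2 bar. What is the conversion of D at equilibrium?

Take 1 mol D as basis and let X be its fractional conversion, so ξ = X.
Mole table: n_D = 1 − X; n_E = 2X.
n_T = Σnᵢ = 1 + X.
y_i = n_i/n_T, p_i = y_i·P. K_p = p_E^2 / (p_D).
Equating to 3.36 bar and solving on 0 < X < 1: X = 0.345.

X = 0.345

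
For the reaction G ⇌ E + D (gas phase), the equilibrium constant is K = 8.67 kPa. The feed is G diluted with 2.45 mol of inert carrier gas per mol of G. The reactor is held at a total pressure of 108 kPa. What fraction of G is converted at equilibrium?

Let X = conversion of G (basis 1 mol G); extent of reaction ξ = X.
At extent ξ: n_G = 1 − X; n_E = X; n_D = X; n_I = 2.45 (inert).
Total moles n_T = 3.45 + X.
y_i = n_i/n_T, p_i = y_i·P. K = p_E p_D / (p_G).
Substituting and setting equal to 8.67 kPa gives a polynomial in X; the root in (0,1) is X = 0.423.

X = 0.423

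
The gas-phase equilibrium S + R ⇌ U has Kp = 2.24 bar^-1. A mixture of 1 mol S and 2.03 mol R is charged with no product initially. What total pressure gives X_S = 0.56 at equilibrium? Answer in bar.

P = 0.955 bar

Basis: 1 mol S initially; let X = conversion of S. Extent ξ = X.
Species balance: n_S = 1 − X; n_R = 2.03 − X; n_U = X.
n_T = Σnᵢ = 3.03 − X.
Kp = p_U / (p_S p_R) with p_i = (n_i/n_T)·P.
At X = 0.56: the mole-fraction product g(X) = Π y_i^ν_i = 2.139. Since Kp = g(X)·P^{-1}, P = (g/Kp)^(1/1) = (2.139/2.24)^(1/1) = 0.955 bar.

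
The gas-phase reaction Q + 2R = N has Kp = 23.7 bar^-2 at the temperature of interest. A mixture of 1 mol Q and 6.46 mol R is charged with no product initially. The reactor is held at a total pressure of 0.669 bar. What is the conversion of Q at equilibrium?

Let X = conversion of Q (basis 1 mol Q); extent of reaction ξ = X.
Mole table: n_Q = 1 − X; n_R = 6.46 − 2X; n_N = X.
n_T = Σnᵢ = 7.46 − 2X.
y_i = n_i/n_T, p_i = y_i·P. Kp = p_N / (p_Q p_R^2).
This yields a degree-3 equation in X; solving on (0,1), X = 0.878.

X = 0.878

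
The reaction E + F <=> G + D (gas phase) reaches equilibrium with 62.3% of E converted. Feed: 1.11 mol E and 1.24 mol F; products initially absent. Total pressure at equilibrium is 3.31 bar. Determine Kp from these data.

Take 1.11 mol E as basis and let X be its fractional conversion, so ξ = 1.11X.
Moles: n_E = 1.11 − 1.11X; n_F = 1.24 − 1.11X; n_G = 1.11X; n_D = 1.11X.
Since Δν = 0, n_T = 2.35 throughout.
At X = 0.623: n_E = 0.418, n_F = 0.548, n_G = 0.692, n_D = 0.692, n_T = 2.35.
p_i = (n_i/n_T)·P. Kp = p_G p_D / (p_E p_F) = 2.08.

Kp = 2.08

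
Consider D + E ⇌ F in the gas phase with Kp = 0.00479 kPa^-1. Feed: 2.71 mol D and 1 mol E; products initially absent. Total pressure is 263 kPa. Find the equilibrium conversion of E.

X = 0.466

Let X = conversion of E (basis 1 mol E); extent of reaction ξ = X.
At extent ξ: n_D = 2.71 − X; n_E = 1 − X; n_F = X.
n_T = Σnᵢ = 3.71 − X.
Mole fractions y_i = n_i/n_T; Kp = p_F / (p_D p_E) with p_i = y_i·P.
Substituting and setting equal to 0.00479 kPa^-1 gives a polynomial in X; the root in (0,1) is X = 0.466.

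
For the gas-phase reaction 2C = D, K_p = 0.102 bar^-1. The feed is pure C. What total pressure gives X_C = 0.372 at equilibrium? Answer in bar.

Let X = conversion of C (basis 1 mol C); extent of reaction ξ = 0.5X.
Mole table: n_C = 1 − X; n_D = 0.5X.
Total moles n_T = 1 − 0.5X.
K_p = p_D / (p_C^2) with p_i = (n_i/n_T)·P.
At X = 0.372: the mole-fraction product g(X) = Π y_i^ν_i = 0.3839. Since K_p = g(X)·P^{-1}, P = (g/K_p)^(1/1) = (0.3839/0.102)^(1/1) = 3.76 bar.

P = 3.76 bar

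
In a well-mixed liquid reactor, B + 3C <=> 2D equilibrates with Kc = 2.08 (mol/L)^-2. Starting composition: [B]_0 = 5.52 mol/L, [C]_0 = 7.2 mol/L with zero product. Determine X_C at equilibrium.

Let X = conversion of C; extent ξ = 7.2X/3 mol/L.
Concentrations: [B] = 5.52 − 2.4X; [C] = 7.2 − 7.2X; [D] = 4.8X.
Kc = [D]^2 / ([B] [C]^3).
Solving Kc = 2.08 for X ∈ (0,1): X = 0.822.

X = 0.822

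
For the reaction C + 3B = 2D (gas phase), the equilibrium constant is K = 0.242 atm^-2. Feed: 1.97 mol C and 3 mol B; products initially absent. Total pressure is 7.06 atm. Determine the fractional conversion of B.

Basis: 3 mol B initially; let X = conversion of B. Extent ξ = X.
Mole table: n_C = 1.97 − X; n_B = 3 − 3X; n_D = 2X.
Summing: n_T = 4.97 − 2X.
With p_i = (n_i/n_T)P, K = p_D^2 / (p_C p_B^3).
Substituting and setting equal to 0.242 atm^-2 gives a polynomial in X; the root in (0,1) is X = 0.631.

X = 0.631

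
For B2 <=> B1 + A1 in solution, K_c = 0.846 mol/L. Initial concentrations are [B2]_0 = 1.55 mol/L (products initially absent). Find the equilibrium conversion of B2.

X = 0.515

Let X = conversion of B2; extent ξ = 1.55·X mol/L.
Concentrations: [B2] = 1.55 − 1.55X; [B1] = 1.55X; [A1] = 1.55X.
K_c = [B1] [A1] / ([B2]).
Equating to 0.846 mol/L: the physical root is X = 0.515.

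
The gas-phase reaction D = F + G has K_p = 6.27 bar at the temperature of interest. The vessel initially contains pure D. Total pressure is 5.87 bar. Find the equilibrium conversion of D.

Let X = conversion of D (basis 1 mol D); extent of reaction ξ = X.
Mole table: n_D = 1 − X; n_F = X; n_G = X.
Total moles n_T = 1 + X.
y_i = n_i/n_T, p_i = y_i·P. K_p = p_F p_G / (p_D).
Substituting and setting equal to 6.27 bar gives a polynomial in X; the root in (0,1) is X = 0.719.

X = 0.719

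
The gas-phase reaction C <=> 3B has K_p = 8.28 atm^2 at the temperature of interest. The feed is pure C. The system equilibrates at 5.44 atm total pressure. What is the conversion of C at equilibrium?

X = 0.261

Basis: 1 mol C initially; let X = conversion of C. Extent ξ = X.
Species balance: n_C = 1 − X; n_B = 3X.
Total moles n_T = 1 + 2X.
With p_i = (n_i/n_T)P, K_p = p_B^3 / (p_C).
Substituting and setting equal to 8.28 atm^2 gives a polynomial in X; the root in (0,1) is X = 0.261.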